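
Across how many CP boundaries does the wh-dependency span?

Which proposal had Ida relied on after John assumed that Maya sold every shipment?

0

"which proposal" originates inside the matrix clause — no clause boundary is crossed.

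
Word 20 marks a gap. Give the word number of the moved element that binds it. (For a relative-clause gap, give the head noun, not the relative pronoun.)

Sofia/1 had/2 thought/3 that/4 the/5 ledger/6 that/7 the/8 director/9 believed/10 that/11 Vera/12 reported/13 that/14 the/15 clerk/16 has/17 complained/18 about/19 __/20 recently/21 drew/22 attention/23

6

The gap at 20 is the prepositional object of "complained", inside a relative clause.
The relative pronoun is "that" (word 7); it is bound by the head noun immediately before it.
Its filler is the head noun "ledger", at word 6.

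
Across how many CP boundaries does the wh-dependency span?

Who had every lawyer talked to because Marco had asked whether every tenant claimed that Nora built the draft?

0

"who" originates inside the matrix clause — no clause boundary is crossed.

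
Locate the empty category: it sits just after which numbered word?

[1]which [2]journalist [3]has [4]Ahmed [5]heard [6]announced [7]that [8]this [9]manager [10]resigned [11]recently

The displaced element is "which journalist" (word 2).
It is linked across 1 clause boundary (Ø).
It functions as the subject of "announced", so the gap sits immediately after word 5 ("heard").
Base order: Ahmed has heard that which journalist announced that this manager resigned recently.

5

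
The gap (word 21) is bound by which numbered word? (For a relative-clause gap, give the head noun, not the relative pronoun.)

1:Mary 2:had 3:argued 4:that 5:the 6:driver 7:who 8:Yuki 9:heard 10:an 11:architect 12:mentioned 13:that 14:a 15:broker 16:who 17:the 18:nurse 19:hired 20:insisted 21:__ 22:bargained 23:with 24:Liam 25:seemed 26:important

The gap at 21 is the subject of "bargained", inside a relative clause.
The relative pronoun is "who" (word 7); it is bound by the head noun immediately before it.
Its filler is the head noun "driver", at word 6.

6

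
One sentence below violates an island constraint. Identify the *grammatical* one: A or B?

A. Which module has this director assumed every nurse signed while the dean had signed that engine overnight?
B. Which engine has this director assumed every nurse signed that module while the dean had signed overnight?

A

In B, the wh-phrase is extracted from inside an adjunct island (introduced by "while"), which blocks movement.
In A, the extraction path crosses only that-complement boundaries, which are transparent.
So A is grammatical.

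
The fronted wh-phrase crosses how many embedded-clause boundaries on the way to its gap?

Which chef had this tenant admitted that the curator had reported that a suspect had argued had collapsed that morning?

"which chef" is extracted from the subject of "collapsed".
Boundaries crossed, outermost first: [that], [that], [Ø] — 3 in total.

3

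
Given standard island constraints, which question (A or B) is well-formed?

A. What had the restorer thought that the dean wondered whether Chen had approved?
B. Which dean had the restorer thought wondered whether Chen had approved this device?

B

In A, the wh-phrase is extracted from inside a wh-island (introduced by "whether"), which blocks movement.
In B, the extraction path crosses only that-complement boundaries, which are transparent.
So B is grammatical.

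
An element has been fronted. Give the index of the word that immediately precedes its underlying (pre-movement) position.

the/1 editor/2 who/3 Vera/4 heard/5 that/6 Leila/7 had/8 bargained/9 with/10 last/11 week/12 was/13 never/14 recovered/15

The displaced element is "the editor" (word 2).
It is linked across 1 clause boundary (that).
It functions as the object of the preposition "with" of "bargained", so the gap sits immediately after word 10 ("with").
Base order: Vera heard that Leila had bargained with the editor last week.

10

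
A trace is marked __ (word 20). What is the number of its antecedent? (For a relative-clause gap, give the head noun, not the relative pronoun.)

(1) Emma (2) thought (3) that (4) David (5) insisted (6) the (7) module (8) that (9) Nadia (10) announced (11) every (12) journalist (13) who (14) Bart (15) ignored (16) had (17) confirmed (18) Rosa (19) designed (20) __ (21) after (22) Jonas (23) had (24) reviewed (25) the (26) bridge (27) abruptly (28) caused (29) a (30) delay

7

The gap at 20 is the object of "designed", inside a relative clause.
The relative pronoun is "that" (word 8); it is bound by the head noun immediately before it.
Its filler is the head noun "module", at word 7.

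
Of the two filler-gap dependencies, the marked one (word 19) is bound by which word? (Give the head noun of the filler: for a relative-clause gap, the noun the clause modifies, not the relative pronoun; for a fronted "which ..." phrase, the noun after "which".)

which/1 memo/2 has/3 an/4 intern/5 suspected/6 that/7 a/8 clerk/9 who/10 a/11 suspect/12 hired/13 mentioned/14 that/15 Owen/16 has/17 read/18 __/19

2

The marked gap is the direct object of "read".
Its filler is the fronted wh-phrase "which memo", at word 2.
(The other dependency links word 9 to a gap after word 13.)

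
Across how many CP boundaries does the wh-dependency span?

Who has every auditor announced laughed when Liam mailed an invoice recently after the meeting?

1

"who" is extracted from the subject of "laughed".
Boundaries crossed, outermost first: [Ø] — 1 in total.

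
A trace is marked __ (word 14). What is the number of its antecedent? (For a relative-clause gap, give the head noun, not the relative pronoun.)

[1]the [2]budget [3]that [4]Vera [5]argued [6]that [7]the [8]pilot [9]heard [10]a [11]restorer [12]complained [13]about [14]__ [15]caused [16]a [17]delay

2

The gap at 14 is the prepositional object of "complained", inside a relative clause.
The relative pronoun is "that" (word 3); it is bound by the head noun immediately before it.
Its filler is the head noun "budget", at word 2.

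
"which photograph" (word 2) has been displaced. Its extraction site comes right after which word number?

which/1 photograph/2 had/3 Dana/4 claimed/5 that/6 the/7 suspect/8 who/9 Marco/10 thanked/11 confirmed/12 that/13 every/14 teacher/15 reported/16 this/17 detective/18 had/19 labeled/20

The displaced element is "which photograph" (word 2).
It is linked across 3 clause boundaries (that → that → Ø).
It functions as the direct object of "labeled", so the gap sits immediately after word 20 ("labeled").
Base order: Dana had claimed that the suspect who Marco thanked confirmed that every teacher reported this detective had labeled which photograph.

20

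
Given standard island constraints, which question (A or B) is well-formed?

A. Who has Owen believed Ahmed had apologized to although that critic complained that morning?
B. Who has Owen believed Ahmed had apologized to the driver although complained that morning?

In B, the wh-phrase is extracted from inside an adjunct island (introduced by "although"), which blocks movement.
In A, the extraction path crosses only that-complement boundaries, which are transparent.
So A is grammatical.

A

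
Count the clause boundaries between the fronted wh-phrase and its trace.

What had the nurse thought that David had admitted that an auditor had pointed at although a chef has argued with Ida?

2

"what" is extracted from the PP object of "pointed".
Boundaries crossed, outermost first: [that], [that] — 2 in total.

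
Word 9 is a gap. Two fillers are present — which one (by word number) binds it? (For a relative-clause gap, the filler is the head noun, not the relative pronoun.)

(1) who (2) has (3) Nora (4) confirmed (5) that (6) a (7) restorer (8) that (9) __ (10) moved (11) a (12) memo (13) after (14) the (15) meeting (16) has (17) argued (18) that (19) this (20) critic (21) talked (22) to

7

The marked gap is inside the relative clause, the subject of "moved".
Its filler is the head noun "restorer" (via "that"), at word 7.
(The other dependency links word 1 to a gap after word 22.)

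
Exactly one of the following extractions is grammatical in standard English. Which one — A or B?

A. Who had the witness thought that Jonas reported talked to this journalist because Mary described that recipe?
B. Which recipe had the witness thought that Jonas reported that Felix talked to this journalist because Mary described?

In B, the wh-phrase is extracted from inside an adjunct island (introduced by "because"), which blocks movement.
In A, the extraction path crosses only that-complement boundaries, which are transparent.
So A is grammatical.

A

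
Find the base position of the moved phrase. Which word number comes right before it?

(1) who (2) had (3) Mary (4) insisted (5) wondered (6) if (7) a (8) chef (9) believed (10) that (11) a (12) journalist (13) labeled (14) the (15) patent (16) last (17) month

4

The displaced element is "who" (word 1).
It is linked across 1 clause boundary (Ø).
It functions as the subject of "wondered", so the gap sits immediately after word 4 ("insisted").
Base order: Mary had insisted that who wondered if a chef believed that a journalist labeled the patent last month.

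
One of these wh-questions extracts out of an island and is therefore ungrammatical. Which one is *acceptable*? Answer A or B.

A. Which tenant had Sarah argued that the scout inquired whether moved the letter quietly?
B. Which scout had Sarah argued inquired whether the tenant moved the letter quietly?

B

In A, the wh-phrase is extracted from inside a wh-island (introduced by "whether"), which blocks movement.
In B, the extraction path crosses only that-complement boundaries, which are transparent.
So B is grammatical.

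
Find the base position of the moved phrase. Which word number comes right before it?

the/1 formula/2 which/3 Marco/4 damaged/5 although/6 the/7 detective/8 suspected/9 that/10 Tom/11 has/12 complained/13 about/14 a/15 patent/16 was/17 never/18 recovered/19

5

The displaced element is "the formula" (word 2).
It functions as the direct object of "damaged", so the gap sits immediately after word 5 ("damaged").
Base order: Marco damaged the formula although the detective suspected that Tom has complained about a patent.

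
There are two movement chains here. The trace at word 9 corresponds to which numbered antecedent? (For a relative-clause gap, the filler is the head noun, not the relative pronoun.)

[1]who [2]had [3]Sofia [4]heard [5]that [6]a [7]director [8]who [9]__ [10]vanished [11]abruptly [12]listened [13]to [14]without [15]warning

7

The marked gap is inside the relative clause, the subject of "vanished".
Its filler is the head noun "director" (via "who"), at word 7.
(The other dependency links word 1 to a gap after word 13.)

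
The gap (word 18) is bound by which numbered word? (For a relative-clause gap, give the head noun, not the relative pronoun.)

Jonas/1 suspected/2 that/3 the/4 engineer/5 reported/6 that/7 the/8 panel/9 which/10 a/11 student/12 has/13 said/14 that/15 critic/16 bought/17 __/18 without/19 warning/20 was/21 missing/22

The gap at 18 is the object of "bought", inside a relative clause.
The relative pronoun is "which" (word 10); it is bound by the head noun immediately before it.
Its filler is the head noun "panel", at word 9.

9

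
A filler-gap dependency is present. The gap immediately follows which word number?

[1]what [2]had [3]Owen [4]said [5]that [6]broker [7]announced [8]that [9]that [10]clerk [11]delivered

The displaced element is "what" (word 1).
It is linked across 2 clause boundaries (Ø → that).
It functions as the direct object of "delivered", so the gap sits immediately after word 11 ("delivered").
Base order: Owen had said that broker announced that that clerk delivered what.

11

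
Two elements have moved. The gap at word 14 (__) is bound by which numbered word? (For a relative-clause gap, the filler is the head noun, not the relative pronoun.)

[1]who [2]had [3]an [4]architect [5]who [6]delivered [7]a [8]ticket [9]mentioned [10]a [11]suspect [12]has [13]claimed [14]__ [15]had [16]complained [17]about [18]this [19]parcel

1

The marked gap is the subject of "complained".
Its filler is the fronted wh-phrase "who", at word 1.
(The other dependency links word 4 to a gap after word 5.)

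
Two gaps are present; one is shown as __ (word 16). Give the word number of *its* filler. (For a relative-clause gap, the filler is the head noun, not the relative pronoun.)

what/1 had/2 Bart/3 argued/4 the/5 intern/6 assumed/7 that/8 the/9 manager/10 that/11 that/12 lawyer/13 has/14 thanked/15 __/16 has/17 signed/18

10

The marked gap is inside the relative clause, the direct object of "thanked".
Its filler is the head noun "manager" (via "that"), at word 10.
(The other dependency links word 1 to a gap after word 18.)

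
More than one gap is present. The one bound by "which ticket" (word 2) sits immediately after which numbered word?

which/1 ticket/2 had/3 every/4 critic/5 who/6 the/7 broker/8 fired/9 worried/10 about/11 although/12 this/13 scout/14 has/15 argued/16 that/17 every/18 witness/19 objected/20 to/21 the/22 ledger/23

11

The displaced element is "which ticket" (word 2).
It functions as the object of the preposition "about" of "worried", so the gap sits immediately after word 11 ("about").
Base order: Every critic who the broker fired had worried about which ticket although this scout has argued that every witness objected to the ledger.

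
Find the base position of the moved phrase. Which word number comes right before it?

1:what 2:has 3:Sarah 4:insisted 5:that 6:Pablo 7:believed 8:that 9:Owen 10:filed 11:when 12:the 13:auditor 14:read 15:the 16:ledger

The displaced element is "what" (word 1).
It is linked across 2 clause boundaries (that → that).
It functions as the direct object of "filed", so the gap sits immediately after word 10 ("filed").
Base order: Sarah has insisted that Pablo believed that Owen filed what when the auditor read the ledger.

10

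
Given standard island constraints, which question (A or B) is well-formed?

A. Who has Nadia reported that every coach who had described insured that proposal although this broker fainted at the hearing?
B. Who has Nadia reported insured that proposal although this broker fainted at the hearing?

B

In A, the wh-phrase is extracted from inside a complex-NP island (relative clause) (introduced by "who"), which blocks movement.
In B, the extraction path crosses only that-complement boundaries, which are transparent.
So B is grammatical.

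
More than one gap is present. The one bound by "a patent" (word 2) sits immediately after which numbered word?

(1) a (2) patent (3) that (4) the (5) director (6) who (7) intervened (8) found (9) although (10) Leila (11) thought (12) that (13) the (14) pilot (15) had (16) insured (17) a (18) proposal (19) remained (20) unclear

8

The displaced element is "a patent" (word 2).
It functions as the direct object of "found", so the gap sits immediately after word 8 ("found").
Base order: The director who intervened found a patent although Leila thought that the pilot had insured a proposal.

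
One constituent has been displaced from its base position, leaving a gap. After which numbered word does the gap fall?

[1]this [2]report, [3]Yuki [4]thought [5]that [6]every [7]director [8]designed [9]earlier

8

The displaced element is "this report" (word 2).
It is linked across 1 clause boundary (that).
It functions as the direct object of "designed", so the gap sits immediately after word 8 ("designed").
Base order: Yuki thought that every director designed this report earlier.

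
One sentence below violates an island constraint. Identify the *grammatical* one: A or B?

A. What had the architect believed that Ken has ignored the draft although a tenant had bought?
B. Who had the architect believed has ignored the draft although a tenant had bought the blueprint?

In A, the wh-phrase is extracted from inside an adjunct island (introduced by "although"), which blocks movement.
In B, the extraction path crosses only that-complement boundaries, which are transparent.
So B is grammatical.

B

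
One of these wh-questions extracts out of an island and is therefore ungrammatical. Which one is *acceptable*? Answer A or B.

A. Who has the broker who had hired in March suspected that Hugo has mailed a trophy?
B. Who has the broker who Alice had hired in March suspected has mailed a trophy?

In A, the wh-phrase is extracted from inside a complex-NP island (relative clause) (introduced by "who"), which blocks movement.
In B, the extraction path crosses only that-complement boundaries, which are transparent.
So B is grammatical.

B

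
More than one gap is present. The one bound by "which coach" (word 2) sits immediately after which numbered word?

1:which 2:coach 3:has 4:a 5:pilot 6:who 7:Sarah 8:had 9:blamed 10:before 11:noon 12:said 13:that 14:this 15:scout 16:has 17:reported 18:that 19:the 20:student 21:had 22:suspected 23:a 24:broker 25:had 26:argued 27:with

The displaced element is "which coach" (word 2).
It is linked across 3 clause boundaries (that → that → Ø).
It functions as the object of the preposition "with" of "argued", so the gap sits immediately after word 27 ("with").
Base order: A pilot who Sarah had blamed before noon has said that this scout has reported that the student had suspected a broker had argued with which coach.

27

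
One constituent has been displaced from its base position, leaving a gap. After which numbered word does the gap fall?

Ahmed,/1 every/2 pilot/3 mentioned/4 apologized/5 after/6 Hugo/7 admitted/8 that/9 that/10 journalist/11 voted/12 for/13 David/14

4

The displaced element is "Ahmed" (word 1).
It is linked across 1 clause boundary (Ø).
It functions as the subject of "apologized", so the gap sits immediately after word 4 ("mentioned").
Base order: Every pilot mentioned that Ahmed apologized after Hugo admitted that that journalist voted for David.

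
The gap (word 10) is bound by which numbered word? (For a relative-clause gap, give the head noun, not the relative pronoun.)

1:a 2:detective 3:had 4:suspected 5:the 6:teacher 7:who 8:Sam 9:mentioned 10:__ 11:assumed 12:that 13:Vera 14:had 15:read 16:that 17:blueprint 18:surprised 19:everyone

6

The gap at 10 is the subject of "assumed", inside a relative clause.
The relative pronoun is "who" (word 7); it is bound by the head noun immediately before it.
Its filler is the head noun "teacher", at word 6.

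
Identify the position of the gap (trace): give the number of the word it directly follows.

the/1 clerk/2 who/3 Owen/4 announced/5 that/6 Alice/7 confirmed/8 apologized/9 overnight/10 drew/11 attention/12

The displaced element is "the clerk" (word 2).
It is linked across 2 clause boundaries (that → Ø).
It functions as the subject of "apologized", so the gap sits immediately after word 8 ("confirmed").
Base order: Owen announced that Alice confirmed the clerk apologized overnight.

8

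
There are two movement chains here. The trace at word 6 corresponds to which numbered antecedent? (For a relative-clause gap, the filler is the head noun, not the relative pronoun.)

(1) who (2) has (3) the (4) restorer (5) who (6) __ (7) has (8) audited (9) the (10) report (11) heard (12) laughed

The marked gap is inside the relative clause, the subject of "audited".
Its filler is the head noun "restorer" (via "who"), at word 4.
(The other dependency links word 1 to a gap after word 11.)

4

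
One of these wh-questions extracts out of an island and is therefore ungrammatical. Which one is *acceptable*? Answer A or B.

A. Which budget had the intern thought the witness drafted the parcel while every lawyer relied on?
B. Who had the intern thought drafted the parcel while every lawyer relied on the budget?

B

In A, the wh-phrase is extracted from inside an adjunct island (introduced by "while"), which blocks movement.
In B, the extraction path crosses only that-complement boundaries, which are transparent.
So B is grammatical.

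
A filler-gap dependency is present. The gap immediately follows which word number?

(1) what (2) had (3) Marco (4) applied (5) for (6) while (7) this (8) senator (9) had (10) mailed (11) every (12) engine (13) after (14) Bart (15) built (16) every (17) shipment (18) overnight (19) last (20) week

5

The displaced element is "what" (word 1).
It functions as the object of the preposition "for" of "applied", so the gap sits immediately after word 5 ("for").
Base order: Marco had applied for what while this senator had mailed every engine after Bart built every shipment overnight last week.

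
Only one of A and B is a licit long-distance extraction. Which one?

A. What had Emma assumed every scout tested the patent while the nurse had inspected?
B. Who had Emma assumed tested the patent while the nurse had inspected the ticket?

In A, the wh-phrase is extracted from inside an adjunct island (introduced by "while"), which blocks movement.
In B, the extraction path crosses only that-complement boundaries, which are transparent.
So B is grammatical.

B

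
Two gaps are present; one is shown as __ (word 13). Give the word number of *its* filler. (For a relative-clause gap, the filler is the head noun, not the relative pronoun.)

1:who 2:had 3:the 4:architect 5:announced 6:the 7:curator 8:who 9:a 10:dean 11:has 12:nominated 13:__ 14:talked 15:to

7

The marked gap is inside the relative clause, the direct object of "nominated".
Its filler is the head noun "curator" (via "who"), at word 7.
(The other dependency links word 1 to a gap after word 15.)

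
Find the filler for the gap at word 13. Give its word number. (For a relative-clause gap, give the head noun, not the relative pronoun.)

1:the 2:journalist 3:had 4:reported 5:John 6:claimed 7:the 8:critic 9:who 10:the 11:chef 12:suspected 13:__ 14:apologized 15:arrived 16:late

8

The gap at 13 is the subject of "apologized", inside a relative clause.
The relative pronoun is "who" (word 9); it is bound by the head noun immediately before it.
Its filler is the head noun "critic", at word 8.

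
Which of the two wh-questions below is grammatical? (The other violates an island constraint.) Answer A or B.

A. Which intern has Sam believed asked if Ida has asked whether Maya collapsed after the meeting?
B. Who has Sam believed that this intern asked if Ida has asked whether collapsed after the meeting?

In B, the wh-phrase is extracted from inside a wh-island (introduced by "if"), which blocks movement.
In A, the extraction path crosses only that-complement boundaries, which are transparent.
So A is grammatical.

A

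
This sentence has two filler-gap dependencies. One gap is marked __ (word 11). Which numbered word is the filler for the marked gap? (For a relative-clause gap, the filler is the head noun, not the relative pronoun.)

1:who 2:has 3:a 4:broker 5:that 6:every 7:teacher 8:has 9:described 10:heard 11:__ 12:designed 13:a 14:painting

1

The marked gap is the subject of "designed".
Its filler is the fronted wh-phrase "who", at word 1.
(The other dependency links word 4 to a gap after word 9.)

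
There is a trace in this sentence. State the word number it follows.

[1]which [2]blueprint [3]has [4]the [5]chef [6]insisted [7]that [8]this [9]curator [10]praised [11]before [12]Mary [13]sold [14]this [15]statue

The displaced element is "which blueprint" (word 2).
It is linked across 1 clause boundary (that).
It functions as the direct object of "praised", so the gap sits immediately after word 10 ("praised").
Base order: The chef has insisted that this curator praised which blueprint before Mary sold this statue.

10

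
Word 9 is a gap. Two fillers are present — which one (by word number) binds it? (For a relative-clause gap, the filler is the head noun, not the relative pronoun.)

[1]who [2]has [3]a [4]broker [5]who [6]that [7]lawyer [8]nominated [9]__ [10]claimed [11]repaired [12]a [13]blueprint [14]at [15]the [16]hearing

The marked gap is inside the relative clause, the direct object of "nominated".
Its filler is the head noun "broker" (via "who"), at word 4.
(The other dependency links word 1 to a gap after word 10.)

4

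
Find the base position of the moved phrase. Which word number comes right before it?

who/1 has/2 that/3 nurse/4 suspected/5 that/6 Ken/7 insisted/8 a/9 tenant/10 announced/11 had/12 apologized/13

11

The displaced element is "who" (word 1).
It is linked across 3 clause boundaries (that → Ø → Ø).
It functions as the subject of "apologized", so the gap sits immediately after word 11 ("announced").
Base order: That nurse has suspected that Ken insisted a tenant announced that who had apologized.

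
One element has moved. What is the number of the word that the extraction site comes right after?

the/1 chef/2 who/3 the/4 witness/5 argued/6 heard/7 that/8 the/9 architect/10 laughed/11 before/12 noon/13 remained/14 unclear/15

6

The displaced element is "the chef" (word 2).
It is linked across 1 clause boundary (Ø).
It functions as the subject of "heard", so the gap sits immediately after word 6 ("argued").
Base order: The witness argued that the chef heard that the architect laughed before noon.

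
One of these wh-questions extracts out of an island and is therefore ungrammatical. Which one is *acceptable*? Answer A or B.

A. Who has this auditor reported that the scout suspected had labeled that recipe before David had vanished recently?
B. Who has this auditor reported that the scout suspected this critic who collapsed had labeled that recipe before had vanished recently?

In B, the wh-phrase is extracted from inside an adjunct island (introduced by "before"), which blocks movement.
In A, the extraction path crosses only that-complement boundaries, which are transparent.
So A is grammatical.

A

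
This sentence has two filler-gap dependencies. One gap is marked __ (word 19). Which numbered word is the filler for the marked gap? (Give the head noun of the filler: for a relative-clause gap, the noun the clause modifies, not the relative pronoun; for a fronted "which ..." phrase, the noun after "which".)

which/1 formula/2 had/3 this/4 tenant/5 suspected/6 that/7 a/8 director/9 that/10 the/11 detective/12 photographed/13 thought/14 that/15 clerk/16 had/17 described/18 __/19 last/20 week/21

The marked gap is the direct object of "described".
Its filler is the fronted wh-phrase "which formula", at word 2.
(The other dependency links word 9 to a gap after word 13.)

2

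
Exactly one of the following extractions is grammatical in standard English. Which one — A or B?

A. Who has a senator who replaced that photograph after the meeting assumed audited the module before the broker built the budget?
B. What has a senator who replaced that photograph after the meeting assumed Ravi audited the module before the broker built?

In B, the wh-phrase is extracted from inside an adjunct island (introduced by "before"), which blocks movement.
In A, the extraction path crosses only that-complement boundaries, which are transparent.
So A is grammatical.

A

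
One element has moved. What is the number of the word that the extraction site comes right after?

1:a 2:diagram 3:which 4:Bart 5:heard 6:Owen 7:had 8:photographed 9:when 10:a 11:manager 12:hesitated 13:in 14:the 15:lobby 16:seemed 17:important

The displaced element is "a diagram" (word 2).
It is linked across 1 clause boundary (Ø).
It functions as the direct object of "photographed", so the gap sits immediately after word 8 ("photographed").
Base order: Bart heard Owen had photographed a diagram when a manager hesitated in the lobby.

8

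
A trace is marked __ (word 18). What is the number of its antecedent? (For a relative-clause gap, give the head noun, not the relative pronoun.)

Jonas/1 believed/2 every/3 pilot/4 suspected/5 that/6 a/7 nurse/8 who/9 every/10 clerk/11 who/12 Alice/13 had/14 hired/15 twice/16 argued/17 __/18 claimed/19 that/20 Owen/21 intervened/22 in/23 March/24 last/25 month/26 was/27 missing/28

8

The gap at 18 is the subject of "claimed", inside a relative clause.
The relative pronoun is "who" (word 9); it is bound by the head noun immediately before it.
Its filler is the head noun "nurse", at word 8.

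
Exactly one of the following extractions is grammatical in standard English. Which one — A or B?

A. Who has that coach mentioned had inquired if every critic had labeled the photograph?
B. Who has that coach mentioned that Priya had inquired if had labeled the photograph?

A

In B, the wh-phrase is extracted from inside a wh-island (introduced by "if"), which blocks movement.
In A, the extraction path crosses only that-complement boundaries, which are transparent.
So A is grammatical.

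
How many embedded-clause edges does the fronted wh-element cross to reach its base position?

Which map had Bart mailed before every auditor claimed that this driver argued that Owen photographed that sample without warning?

0

"which map" originates inside the matrix clause — no clause boundary is crossed.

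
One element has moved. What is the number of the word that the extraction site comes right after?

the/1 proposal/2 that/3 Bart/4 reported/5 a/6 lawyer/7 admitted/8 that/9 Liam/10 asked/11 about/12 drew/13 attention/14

The displaced element is "the proposal" (word 2).
It is linked across 2 clause boundaries (Ø → that).
It functions as the object of the preposition "about" of "asked", so the gap sits immediately after word 12 ("about").
Base order: Bart reported a lawyer admitted that Liam asked about the proposal.

12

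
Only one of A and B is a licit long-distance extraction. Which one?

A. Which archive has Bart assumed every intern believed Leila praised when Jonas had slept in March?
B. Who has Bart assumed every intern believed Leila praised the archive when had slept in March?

In B, the wh-phrase is extracted from inside an adjunct island (introduced by "when"), which blocks movement.
In A, the extraction path crosses only that-complement boundaries, which are transparent.
So A is grammatical.

A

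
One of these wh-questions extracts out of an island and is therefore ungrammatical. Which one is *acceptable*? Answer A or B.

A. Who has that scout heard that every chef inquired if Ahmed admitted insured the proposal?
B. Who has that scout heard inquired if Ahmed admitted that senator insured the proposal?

B

In A, the wh-phrase is extracted from inside a wh-island (introduced by "if"), which blocks movement.
In B, the extraction path crosses only that-complement boundaries, which are transparent.
So B is grammatical.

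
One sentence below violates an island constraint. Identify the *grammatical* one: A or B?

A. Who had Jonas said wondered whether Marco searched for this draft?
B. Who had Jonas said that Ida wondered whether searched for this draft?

A

In B, the wh-phrase is extracted from inside a wh-island (introduced by "whether"), which blocks movement.
In A, the extraction path crosses only that-complement boundaries, which are transparent.
So A is grammatical.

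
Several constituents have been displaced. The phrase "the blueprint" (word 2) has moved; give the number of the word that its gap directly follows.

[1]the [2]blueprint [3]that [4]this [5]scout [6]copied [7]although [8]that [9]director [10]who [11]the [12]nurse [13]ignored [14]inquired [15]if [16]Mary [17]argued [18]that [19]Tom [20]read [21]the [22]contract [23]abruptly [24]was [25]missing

6

The displaced element is "the blueprint" (word 2).
It functions as the direct object of "copied", so the gap sits immediately after word 6 ("copied").
Base order: This scout copied the blueprint although that director who the nurse ignored inquired if Mary argued that Tom read the contract abruptly.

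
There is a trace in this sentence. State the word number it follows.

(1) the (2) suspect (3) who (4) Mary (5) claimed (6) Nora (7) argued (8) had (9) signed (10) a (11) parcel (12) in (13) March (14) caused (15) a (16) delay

The displaced element is "the suspect" (word 2).
It is linked across 2 clause boundaries (Ø → Ø).
It functions as the subject of "signed", so the gap sits immediately after word 7 ("argued").
Base order: Mary claimed Nora argued that the suspect had signed a parcel in March.

7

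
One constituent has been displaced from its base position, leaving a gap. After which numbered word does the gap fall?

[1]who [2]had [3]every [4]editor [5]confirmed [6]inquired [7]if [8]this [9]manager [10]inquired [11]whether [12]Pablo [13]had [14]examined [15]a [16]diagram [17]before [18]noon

The displaced element is "who" (word 1).
It is linked across 1 clause boundary (Ø).
It functions as the subject of "inquired", so the gap sits immediately after word 5 ("confirmed").
Base order: Every editor had confirmed who inquired if this manager inquired whether Pablo had examined a diagram before noon.

5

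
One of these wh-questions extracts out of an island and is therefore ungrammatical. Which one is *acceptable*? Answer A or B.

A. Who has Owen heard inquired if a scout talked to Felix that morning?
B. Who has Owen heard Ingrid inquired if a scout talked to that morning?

In B, the wh-phrase is extracted from inside a wh-island (introduced by "if"), which blocks movement.
In A, the extraction path crosses only that-complement boundaries, which are transparent.
So A is grammatical.

A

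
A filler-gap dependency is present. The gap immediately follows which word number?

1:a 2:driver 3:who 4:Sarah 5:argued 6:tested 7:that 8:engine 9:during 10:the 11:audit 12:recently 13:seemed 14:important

5

The displaced element is "a driver" (word 2).
It is linked across 1 clause boundary (Ø).
It functions as the subject of "tested", so the gap sits immediately after word 5 ("argued").
Base order: Sarah argued a driver tested that engine during the audit recently.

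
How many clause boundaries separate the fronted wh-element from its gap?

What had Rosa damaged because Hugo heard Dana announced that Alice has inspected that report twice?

0

"what" originates inside the matrix clause — no clause boundary is crossed.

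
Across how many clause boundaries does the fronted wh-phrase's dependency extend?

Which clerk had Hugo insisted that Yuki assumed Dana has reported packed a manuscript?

"which clerk" is extracted from the subject of "packed".
Boundaries crossed, outermost first: [that], [Ø], [Ø] — 3 in total.

3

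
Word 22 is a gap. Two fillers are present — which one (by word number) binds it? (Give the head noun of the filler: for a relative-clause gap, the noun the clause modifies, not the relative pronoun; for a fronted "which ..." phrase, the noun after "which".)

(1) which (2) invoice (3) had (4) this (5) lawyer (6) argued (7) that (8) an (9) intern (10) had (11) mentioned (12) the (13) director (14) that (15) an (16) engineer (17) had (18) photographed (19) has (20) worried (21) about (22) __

2

The marked gap is the object of the preposition "about" of "worried".
Its filler is the fronted wh-phrase "which invoice", at word 2.
(The other dependency links word 13 to a gap after word 18.)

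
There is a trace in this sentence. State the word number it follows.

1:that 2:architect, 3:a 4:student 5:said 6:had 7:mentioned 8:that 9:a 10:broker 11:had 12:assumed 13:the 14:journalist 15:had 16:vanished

The displaced element is "that architect" (word 2).
It is linked across 1 clause boundary (Ø).
It functions as the subject of "mentioned", so the gap sits immediately after word 5 ("said").
Base order: A student said that that architect had mentioned that a broker had assumed the journalist had vanished.

5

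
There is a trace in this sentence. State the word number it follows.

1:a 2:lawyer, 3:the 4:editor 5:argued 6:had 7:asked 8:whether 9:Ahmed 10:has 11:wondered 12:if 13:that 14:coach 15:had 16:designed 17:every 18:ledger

5

The displaced element is "a lawyer" (word 2).
It is linked across 1 clause boundary (Ø).
It functions as the subject of "asked", so the gap sits immediately after word 5 ("argued").
Base order: The editor argued that a lawyer had asked whether Ahmed has wondered if that coach had designed every ledger.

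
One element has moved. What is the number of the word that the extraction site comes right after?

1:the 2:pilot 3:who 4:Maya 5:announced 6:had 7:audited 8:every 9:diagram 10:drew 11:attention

5

The displaced element is "the pilot" (word 2).
It is linked across 1 clause boundary (Ø).
It functions as the subject of "audited", so the gap sits immediately after word 5 ("announced").
Base order: Maya announced that the pilot had audited every diagram.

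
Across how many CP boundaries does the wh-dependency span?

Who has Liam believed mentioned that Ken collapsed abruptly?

"who" is extracted from the subject of "mentioned".
Boundaries crossed, outermost first: [Ø] — 1 in total.

1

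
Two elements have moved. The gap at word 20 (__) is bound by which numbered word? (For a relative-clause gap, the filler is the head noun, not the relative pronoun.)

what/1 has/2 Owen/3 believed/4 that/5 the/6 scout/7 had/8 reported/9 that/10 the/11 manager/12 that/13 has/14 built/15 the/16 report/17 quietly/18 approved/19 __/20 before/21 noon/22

The marked gap is the direct object of "approved".
Its filler is the fronted wh-phrase "what", at word 1.
(The other dependency links word 12 to a gap after word 13.)

1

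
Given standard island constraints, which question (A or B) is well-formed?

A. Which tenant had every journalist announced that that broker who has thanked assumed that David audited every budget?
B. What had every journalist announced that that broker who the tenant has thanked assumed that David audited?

In A, the wh-phrase is extracted from inside a complex-NP island (relative clause) (introduced by "who"), which blocks movement.
In B, the extraction path crosses only that-complement boundaries, which are transparent.
So B is grammatical.

B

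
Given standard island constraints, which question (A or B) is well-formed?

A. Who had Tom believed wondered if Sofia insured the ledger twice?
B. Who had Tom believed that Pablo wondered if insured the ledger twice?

In B, the wh-phrase is extracted from inside a wh-island (introduced by "if"), which blocks movement.
In A, the extraction path crosses only that-complement boundaries, which are transparent.
So A is grammatical.

A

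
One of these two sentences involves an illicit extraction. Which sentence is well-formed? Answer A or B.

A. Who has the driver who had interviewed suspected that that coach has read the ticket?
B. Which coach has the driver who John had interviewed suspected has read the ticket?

In A, the wh-phrase is extracted from inside a complex-NP island (relative clause) (introduced by "who"), which blocks movement.
In B, the extraction path crosses only that-complement boundaries, which are transparent.
So B is grammatical.

B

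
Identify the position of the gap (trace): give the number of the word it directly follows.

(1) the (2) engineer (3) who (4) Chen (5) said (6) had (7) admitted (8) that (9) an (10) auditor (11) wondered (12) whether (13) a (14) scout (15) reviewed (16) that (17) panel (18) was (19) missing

5

The displaced element is "the engineer" (word 2).
It is linked across 1 clause boundary (Ø).
It functions as the subject of "admitted", so the gap sits immediately after word 5 ("said").
Base order: Chen said that the engineer had admitted that an auditor wondered whether a scout reviewed that panel.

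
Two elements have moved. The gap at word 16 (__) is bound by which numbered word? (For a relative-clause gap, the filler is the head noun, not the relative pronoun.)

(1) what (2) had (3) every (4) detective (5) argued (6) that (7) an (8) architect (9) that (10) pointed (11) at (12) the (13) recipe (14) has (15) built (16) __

The marked gap is the direct object of "built".
Its filler is the fronted wh-phrase "what", at word 1.
(The other dependency links word 8 to a gap after word 9.)

1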